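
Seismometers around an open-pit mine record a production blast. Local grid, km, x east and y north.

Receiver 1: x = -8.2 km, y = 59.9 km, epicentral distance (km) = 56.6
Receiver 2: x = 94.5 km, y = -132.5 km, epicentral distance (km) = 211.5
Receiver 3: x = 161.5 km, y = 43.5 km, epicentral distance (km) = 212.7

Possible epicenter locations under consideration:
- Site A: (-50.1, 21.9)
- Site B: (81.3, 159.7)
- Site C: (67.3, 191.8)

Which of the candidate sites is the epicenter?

For each candidate, compare |candidate − station| to the reported distance:
Site A: residuals Receiver 1 0.0, Receiver 2 0.0, Receiver 3 0.0 → max 0.0 km
Site B: residuals Receiver 1 77.5, Receiver 2 81.0, Receiver 3 71.5 → max 81.0 km
Site C: residuals Receiver 1 95.4, Receiver 2 113.9, Receiver 3 37.0 → max 113.9 km
Only Site A has all residuals ≈ 0.

Site A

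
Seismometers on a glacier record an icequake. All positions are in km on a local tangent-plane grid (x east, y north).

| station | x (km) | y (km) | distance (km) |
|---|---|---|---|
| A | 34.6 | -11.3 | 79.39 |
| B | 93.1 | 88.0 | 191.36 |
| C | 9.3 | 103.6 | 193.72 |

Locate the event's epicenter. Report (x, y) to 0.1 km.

(22.1, -89.7)

Circle about each station: (x − 34.6)² + (y + 11.3)² = 79.39²; (x − 93.1)² + (y − 88.0)² = 191.36²; (x − 9.3)² + (y − 103.6)² = 193.72².
Subtracting the A equation from the B and C equations removes the quadratic terms:
117.0 x + 198.6 y = -15229.12
-50.6 x + 229.8 y = -21730.07
Solving the 2×2 system: x ≈ 22.1, y ≈ -89.7 km.
Check against A (with the unrounded x, y): √((x − 34.6)²+(y + 11.3)²) = 79.39 ≈ 79.39 km. ✓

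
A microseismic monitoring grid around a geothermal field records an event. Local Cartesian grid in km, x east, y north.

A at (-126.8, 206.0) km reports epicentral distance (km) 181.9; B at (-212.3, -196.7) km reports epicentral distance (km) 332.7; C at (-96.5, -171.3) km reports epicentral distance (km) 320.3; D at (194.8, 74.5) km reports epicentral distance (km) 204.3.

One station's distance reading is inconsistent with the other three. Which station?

C

Solve using three stations at a time. Using A, B, D (subtract circle equations pairwise → linear system) gives (x, y) ≈ (-9.4, 67.0).
Distances from that point to each station vs reported:
  A: calculated 181.9 vs reported 181.9 → residual 0.0 km
  B: calculated 332.7 vs reported 332.7 → residual 0.0 km
  C: calculated 253.7 vs reported 320.3 → residual 66.6 km
  D: calculated 204.3 vs reported 204.3 → residual 0.0 km
A, B, D are mutually consistent (residuals ≈ 0); C is off by 66.6 km.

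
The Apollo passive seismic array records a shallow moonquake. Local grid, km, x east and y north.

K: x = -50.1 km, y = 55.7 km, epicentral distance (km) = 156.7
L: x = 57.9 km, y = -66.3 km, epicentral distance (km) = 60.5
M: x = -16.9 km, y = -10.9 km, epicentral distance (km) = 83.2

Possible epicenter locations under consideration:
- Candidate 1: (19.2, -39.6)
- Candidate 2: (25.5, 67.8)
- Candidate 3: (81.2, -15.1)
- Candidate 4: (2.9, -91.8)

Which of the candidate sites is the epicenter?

Candidate 4

For each candidate, compare |candidate − station| to the reported distance:
Candidate 1: residuals K 38.9, L 13.5, M 37.1 → max 38.9 km
Candidate 2: residuals K 80.1, L 77.5, M 6.2 → max 80.1 km
Candidate 3: residuals K 7.5, L 4.2, M 15.0 → max 15.0 km
Candidate 4: residuals K 0.0, L 0.1, M 0.1 → max 0.1 km
Only Candidate 4 has all residuals ≈ 0.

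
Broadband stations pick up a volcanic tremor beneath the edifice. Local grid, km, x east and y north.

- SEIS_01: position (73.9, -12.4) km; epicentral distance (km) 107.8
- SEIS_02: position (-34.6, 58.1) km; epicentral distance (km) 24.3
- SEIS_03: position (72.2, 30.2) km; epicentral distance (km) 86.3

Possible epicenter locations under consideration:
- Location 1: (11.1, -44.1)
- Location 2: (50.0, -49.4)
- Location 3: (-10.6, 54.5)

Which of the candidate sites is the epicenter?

Location 3

For each candidate, compare |candidate − station| to the reported distance:
Location 1: residuals SEIS_01 37.5, SEIS_02 87.7, SEIS_03 9.9 → max 87.7 km
Location 2: residuals SEIS_01 63.8, SEIS_02 112.5, SEIS_03 3.7 → max 112.5 km
Location 3: residuals SEIS_01 0.0, SEIS_02 0.0, SEIS_03 0.0 → max 0.0 km
Only Location 3 has all residuals ≈ 0.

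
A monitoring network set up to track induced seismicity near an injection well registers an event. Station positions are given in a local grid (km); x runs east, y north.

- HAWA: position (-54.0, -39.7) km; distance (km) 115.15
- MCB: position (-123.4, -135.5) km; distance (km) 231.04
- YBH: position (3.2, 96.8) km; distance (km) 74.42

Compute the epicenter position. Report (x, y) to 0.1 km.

Circle about each station: (x + 54.0)² + (y + 39.7)² = 115.15²; (x + 123.4)² + (y + 135.5)² = 231.04²; (x − 3.2)² + (y − 96.8)² = 74.42².
Subtracting the HAWA equation from the MCB and YBH equations removes the quadratic terms:
-138.8 x − 191.6 y = -11024.24
114.4 x + 273.0 y = 12609.58
Solving the 2×2 system: x ≈ 37.2, y ≈ 30.6 km.

(37.2, 30.6)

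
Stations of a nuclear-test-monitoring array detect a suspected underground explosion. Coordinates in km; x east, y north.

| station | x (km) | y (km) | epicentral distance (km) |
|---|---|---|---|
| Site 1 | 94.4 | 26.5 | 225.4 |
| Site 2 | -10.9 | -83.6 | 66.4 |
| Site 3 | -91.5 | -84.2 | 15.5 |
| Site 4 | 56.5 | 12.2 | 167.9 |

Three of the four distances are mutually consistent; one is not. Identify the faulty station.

Site 1

Solve using three stations at a time. Using Site 2, Site 3, Site 4 (subtract circle equations pairwise → linear system) gives (x, y) ≈ (-77.0, -89.6).
Distances from that point to each station vs reported:
  Site 1: calculated 207.0 vs reported 225.4 → residual 18.4 km
  Site 2: calculated 66.4 vs reported 66.4 → residual 0.0 km
  Site 3: calculated 15.5 vs reported 15.5 → residual 0.0 km
  Site 4: calculated 167.9 vs reported 167.9 → residual 0.0 km
Site 2, Site 3, Site 4 are mutually consistent (residuals ≈ 0); Site 1 is off by 18.4 km.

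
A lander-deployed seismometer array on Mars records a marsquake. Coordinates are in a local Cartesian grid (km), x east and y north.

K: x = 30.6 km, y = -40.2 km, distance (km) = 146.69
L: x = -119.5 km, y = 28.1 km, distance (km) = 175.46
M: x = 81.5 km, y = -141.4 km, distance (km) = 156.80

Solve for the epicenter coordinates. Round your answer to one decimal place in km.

Circle about each station: (x − 30.6)² + (y + 40.2)² = 146.69²; (x + 119.5)² + (y − 28.1)² = 175.46²; (x − 81.5)² + (y + 141.4)² = 156.80².
Subtracting the K equation from the L and M equations removes the quadratic terms:
-300.2 x + 136.6 y = 3249.20
101.8 x − 202.4 y = 21015.53
Solving the 2×2 system: x ≈ -75.3, y ≈ -141.7 km.

-75.3 km east, -141.7 km north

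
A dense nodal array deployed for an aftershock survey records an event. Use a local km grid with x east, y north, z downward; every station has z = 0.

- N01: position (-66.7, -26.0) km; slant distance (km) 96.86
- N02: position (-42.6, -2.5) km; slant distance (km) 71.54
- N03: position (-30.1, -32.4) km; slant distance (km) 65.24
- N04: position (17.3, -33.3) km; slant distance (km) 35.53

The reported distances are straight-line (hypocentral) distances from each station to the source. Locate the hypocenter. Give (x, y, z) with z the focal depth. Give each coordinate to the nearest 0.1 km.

Each station gives a sphere (x−x_i)² + (y−y_i)² + z² = d_i² (stations at z=0).
Subtracting the N01 sphere from N02 and N03: z² cancels, leaving linear equations in x and y:
48.2 x + 47.0 y = 960.01
73.2 x − 12.8 y = 1956.48
Solving: x ≈ 25.692, y ≈ -5.923 km (keep extra digits for the depth step; rounded: 25.7, -5.9).
Then from the N01 sphere: z² = 96.86² − (x + 66.7)² − (y + 26.0)² with x = 25.692, y = -5.923, so z ≈ 21.035 ≈ 21.0 km.

x ≈ 25.7 km, y ≈ -5.9 km, depth ≈ 21.0 km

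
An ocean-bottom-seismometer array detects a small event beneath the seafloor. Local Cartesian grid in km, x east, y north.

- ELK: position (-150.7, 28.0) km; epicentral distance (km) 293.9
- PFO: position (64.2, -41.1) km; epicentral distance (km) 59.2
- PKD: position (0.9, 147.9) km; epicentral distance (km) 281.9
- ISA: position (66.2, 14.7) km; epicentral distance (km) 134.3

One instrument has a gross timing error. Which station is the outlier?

PFO

Solve using three stations at a time. Using ELK, PKD, ISA (subtract circle equations pairwise → linear system) gives (x, y) ≈ (107.0, -113.3).
Distances from that point to each station vs reported:
  ELK: calculated 293.9 vs reported 293.9 → residual 0.0 km
  PFO: calculated 83.9 vs reported 59.2 → residual 24.7 km
  PKD: calculated 281.9 vs reported 281.9 → residual 0.0 km
  ISA: calculated 134.3 vs reported 134.3 → residual 0.0 km
ELK, PKD, ISA are mutually consistent (residuals ≈ 0); PFO is off by 24.7 km.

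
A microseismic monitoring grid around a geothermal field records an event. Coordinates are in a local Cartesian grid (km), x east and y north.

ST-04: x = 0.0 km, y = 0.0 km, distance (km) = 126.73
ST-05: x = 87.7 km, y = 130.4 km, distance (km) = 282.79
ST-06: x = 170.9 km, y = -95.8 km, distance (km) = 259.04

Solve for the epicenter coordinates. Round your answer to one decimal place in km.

Circle about each station: x² + y² = 126.73²; (x − 87.7)² + (y − 130.4)² = 282.79²; (x − 170.9)² + (y + 95.8)² = 259.04².
Subtracting the ST-04 equation from the ST-05 and ST-06 equations removes the quadratic terms:
175.4 x + 260.8 y = -39214.24
341.8 x − 191.6 y = -12656.78
Solving the 2×2 system: x ≈ -88.1, y ≈ -91.1 km.

(-88.1, -91.1)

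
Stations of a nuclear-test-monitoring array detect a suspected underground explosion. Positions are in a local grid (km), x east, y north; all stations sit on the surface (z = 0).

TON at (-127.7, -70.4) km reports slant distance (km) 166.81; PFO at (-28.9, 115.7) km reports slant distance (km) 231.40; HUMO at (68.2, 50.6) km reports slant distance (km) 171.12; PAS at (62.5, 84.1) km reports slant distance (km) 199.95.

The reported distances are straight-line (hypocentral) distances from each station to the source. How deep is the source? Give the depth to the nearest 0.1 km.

Each station gives a sphere (x−x_i)² + (y−y_i)² + z² = d_i² (stations at z=0).
Subtracting the TON sphere from PFO and HUMO: z² cancels, leaving linear equations in x and y:
197.6 x + 372.2 y = -32762.13
391.8 x + 242.0 y = -15508.33
Solving: x ≈ 22.000, y ≈ -99.703 km (keep extra digits for the depth step; rounded: 22.0, -99.7).
Then from the TON sphere: z² = 166.81² − (x + 127.7)² − (y + 70.4)² with x = 22.000, y = -99.703, so z ≈ 67.504 ≈ 67.5 km.
Check against PAS (with the unrounded solution): distance 199.95 ≈ 199.95 km. ✓

z ≈ 67.5 km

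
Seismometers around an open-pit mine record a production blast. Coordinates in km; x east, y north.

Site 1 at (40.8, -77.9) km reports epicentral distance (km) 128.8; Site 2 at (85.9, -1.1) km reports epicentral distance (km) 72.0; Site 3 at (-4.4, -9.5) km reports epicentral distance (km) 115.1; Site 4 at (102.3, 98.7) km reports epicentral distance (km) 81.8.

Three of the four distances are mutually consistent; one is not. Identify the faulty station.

Solve using three stations at a time. Using Site 1, Site 2, Site 4 (subtract circle equations pairwise → linear system) gives (x, y) ≈ (36.0, 50.8).
Distances from that point to each station vs reported:
  Site 1: calculated 128.8 vs reported 128.8 → residual 0.0 km
  Site 2: calculated 72.0 vs reported 72.0 → residual 0.0 km
  Site 3: calculated 72.6 vs reported 115.1 → residual 42.5 km
  Site 4: calculated 81.8 vs reported 81.8 → residual 0.0 km
Site 1, Site 2, Site 4 are mutually consistent (residuals ≈ 0); Site 3 is off by 42.5 km.

Site 3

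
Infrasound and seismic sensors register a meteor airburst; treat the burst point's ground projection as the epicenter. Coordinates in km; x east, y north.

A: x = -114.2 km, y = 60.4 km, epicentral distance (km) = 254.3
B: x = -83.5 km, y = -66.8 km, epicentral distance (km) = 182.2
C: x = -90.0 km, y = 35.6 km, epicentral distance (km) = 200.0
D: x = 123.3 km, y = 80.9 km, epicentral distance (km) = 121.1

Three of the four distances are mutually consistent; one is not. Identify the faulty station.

A

Solve using three stations at a time. Using B, C, D (subtract circle equations pairwise → linear system) gives (x, y) ≈ (96.3, -37.2).
Distances from that point to each station vs reported:
  A: calculated 232.0 vs reported 254.3 → residual 22.3 km
  B: calculated 182.2 vs reported 182.2 → residual 0.0 km
  C: calculated 200.0 vs reported 200.0 → residual 0.0 km
  D: calculated 121.1 vs reported 121.1 → residual 0.0 km
B, C, D are mutually consistent (residuals ≈ 0); A is off by 22.3 km.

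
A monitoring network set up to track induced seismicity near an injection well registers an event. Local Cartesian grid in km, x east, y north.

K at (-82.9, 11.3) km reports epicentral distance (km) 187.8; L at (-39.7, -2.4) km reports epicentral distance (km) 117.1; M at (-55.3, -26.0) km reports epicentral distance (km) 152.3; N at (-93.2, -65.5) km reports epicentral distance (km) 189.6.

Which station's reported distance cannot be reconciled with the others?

Solve using three stations at a time. Using K, M, N (subtract circle equations pairwise → linear system) gives (x, y) ≈ (95.6, -47.3).
Distances from that point to each station vs reported:
  K: calculated 187.9 vs reported 187.8 → residual 0.1 km
  L: calculated 142.6 vs reported 117.1 → residual 25.5 km
  M: calculated 152.4 vs reported 152.3 → residual 0.1 km
  N: calculated 189.7 vs reported 189.6 → residual 0.1 km
K, M, N are mutually consistent (residuals ≈ 0); L is off by 25.5 km.

L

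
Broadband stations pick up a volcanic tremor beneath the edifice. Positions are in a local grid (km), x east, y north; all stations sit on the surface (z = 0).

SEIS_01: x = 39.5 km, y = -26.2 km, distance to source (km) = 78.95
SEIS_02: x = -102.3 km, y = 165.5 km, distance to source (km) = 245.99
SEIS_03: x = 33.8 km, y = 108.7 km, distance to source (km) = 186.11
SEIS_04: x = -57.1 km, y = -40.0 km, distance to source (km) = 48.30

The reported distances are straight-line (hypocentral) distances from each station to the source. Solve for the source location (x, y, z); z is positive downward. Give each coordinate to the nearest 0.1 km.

Each station gives a sphere (x−x_i)² + (y−y_i)² + z² = d_i² (stations at z=0).
Subtracting the SEIS_01 sphere from SEIS_02 and SEIS_03: z² cancels, leaving linear equations in x and y:
-283.6 x + 383.4 y = -18669.13
-11.4 x + 269.8 y = -17692.39
Solving: x ≈ -24.206, y ≈ -66.599 km (keep extra digits for the depth step; rounded: -24.2, -66.6).
Then from the SEIS_01 sphere: z² = 78.95² − (x − 39.5)² − (y + 26.2)² with x = -24.206, y = -66.599, so z ≈ 23.293 ≈ 23.3 km.

(-24.2, -66.6, 23.3)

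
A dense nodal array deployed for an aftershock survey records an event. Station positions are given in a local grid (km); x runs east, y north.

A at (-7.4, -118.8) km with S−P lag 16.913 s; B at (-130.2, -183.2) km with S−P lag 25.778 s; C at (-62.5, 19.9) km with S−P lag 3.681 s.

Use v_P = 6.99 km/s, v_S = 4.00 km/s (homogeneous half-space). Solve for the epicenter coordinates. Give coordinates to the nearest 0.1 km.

-32.8 km east, 37.3 km north

Distance from S−P lag: d = Δt · v_P v_S / (v_P − v_S) = Δt · (6.99·4.00)/(6.99−4.00) ≈ 9.3512·Δt.
So d_A = 158.16, d_B = 241.05, d_C = 34.42 km.
Circle about each station: (x + 7.4)² + (y + 118.8)² = 158.16²; (x + 130.2)² + (y + 183.2)² = 241.05²; (x + 62.5)² + (y − 19.9)² = 34.42².
Subtracting pairs of circle equations eliminates x²+y² and gives linear equations (the radical axes):
-245.6 x − 128.8 y = 3255.56
-110.2 x + 277.4 y = 13963.91
Solving the 2×2 system: x ≈ -32.8, y ≈ 37.3 km.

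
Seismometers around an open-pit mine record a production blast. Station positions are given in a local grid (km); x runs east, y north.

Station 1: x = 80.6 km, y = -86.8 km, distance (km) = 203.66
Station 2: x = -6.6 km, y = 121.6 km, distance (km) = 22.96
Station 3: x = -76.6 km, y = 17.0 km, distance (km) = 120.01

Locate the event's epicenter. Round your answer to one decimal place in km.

x ≈ 7.0 km, y ≈ 103.1 km

Circle about each station: (x − 80.6)² + (y + 86.8)² = 203.66²; (x + 6.6)² + (y − 121.6)² = 22.96²; (x + 76.6)² + (y − 17.0)² = 120.01².
Subtracting pairs of circle equations eliminates x²+y² and gives linear equations (the radical axes):
-174.4 x + 416.8 y = 41749.75
-314.4 x + 207.6 y = 19200.96
Solving the 2×2 system: x ≈ 7.0, y ≈ 103.1 km.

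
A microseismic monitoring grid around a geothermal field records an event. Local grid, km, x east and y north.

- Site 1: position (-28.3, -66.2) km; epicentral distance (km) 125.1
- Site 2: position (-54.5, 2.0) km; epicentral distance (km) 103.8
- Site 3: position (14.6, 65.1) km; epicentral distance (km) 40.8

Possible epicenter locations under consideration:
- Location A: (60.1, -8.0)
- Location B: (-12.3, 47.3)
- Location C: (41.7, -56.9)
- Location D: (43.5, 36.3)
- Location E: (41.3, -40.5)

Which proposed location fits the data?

Location D

For each candidate, compare |candidate − station| to the reported distance:
Location A: residuals Site 1 19.3, Site 2 11.2, Site 3 45.3 → max 45.3 km
Location B: residuals Site 1 10.5, Site 2 41.9, Site 3 8.5 → max 41.9 km
Location C: residuals Site 1 54.5, Site 2 9.0, Site 3 84.2 → max 84.2 km
Location D: residuals Site 1 0.0, Site 2 0.0, Site 3 0.0 → max 0.0 km
Location E: residuals Site 1 50.9, Site 2 1.0, Site 3 68.1 → max 68.1 km
Only Location D has all residuals ≈ 0.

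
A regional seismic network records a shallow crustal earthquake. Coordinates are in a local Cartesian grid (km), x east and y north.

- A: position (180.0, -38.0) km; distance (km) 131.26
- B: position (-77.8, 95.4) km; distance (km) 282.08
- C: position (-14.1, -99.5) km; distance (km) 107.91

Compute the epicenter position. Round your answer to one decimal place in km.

Circle about each station: (x − 180.0)² + (y + 38.0)² = 131.26²; (x + 77.8)² + (y − 95.4)² = 282.08²; (x + 14.1)² + (y + 99.5)² = 107.91².
Subtracting the A equation from the B and C equations removes the quadratic terms:
-515.6 x + 266.8 y = -81029.94
-388.2 x − 123.0 y = -18160.32
Solving the 2×2 system: x ≈ 88.7, y ≈ -132.3 km.

88.7 km east, -132.3 km north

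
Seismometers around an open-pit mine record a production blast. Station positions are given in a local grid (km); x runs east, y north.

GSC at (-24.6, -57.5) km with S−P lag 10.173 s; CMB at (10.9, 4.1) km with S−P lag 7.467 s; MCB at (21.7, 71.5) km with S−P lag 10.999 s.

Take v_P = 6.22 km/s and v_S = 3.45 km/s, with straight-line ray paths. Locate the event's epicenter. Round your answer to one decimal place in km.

Distance from S−P lag: d = Δt · v_P v_S / (v_P − v_S) = Δt · (6.22·3.45)/(6.22−3.45) ≈ 7.7469·Δt.
So d_GSC = 78.81, d_CMB = 57.85, d_MCB = 85.21 km.
Circle about each station: (x + 24.6)² + (y + 57.5)² = 78.81²; (x − 10.9)² + (y − 4.1)² = 57.85²; (x − 21.7)² + (y − 71.5)² = 85.21².
Subtracting pairs of circle equations eliminates x²+y² and gives linear equations (the radical axes):
71.0 x + 123.2 y = -911.40
92.6 x + 258.0 y = 622.00
Solving the 2×2 system: x ≈ -45.1, y ≈ 18.6 km.
Check against GSC (with the unrounded x, y): √((x + 24.6)²+(y + 57.5)²) = 78.82 ≈ 78.81 km. ✓

x ≈ -45.1 km, y ≈ 18.6 km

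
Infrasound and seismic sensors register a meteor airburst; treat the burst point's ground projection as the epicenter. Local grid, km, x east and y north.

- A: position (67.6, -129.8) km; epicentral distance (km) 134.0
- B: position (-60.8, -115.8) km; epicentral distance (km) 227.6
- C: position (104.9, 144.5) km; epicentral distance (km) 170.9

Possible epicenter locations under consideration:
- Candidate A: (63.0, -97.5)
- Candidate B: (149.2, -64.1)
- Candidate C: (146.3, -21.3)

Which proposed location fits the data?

Candidate C

For each candidate, compare |candidate − station| to the reported distance:
Candidate A: residuals A 101.4, B 102.5, C 74.7 → max 102.5 km
Candidate B: residuals A 29.2, B 11.3, C 42.4 → max 42.4 km
Candidate C: residuals A 0.0, B 0.0, C 0.0 → max 0.0 km
Only Candidate C has all residuals ≈ 0.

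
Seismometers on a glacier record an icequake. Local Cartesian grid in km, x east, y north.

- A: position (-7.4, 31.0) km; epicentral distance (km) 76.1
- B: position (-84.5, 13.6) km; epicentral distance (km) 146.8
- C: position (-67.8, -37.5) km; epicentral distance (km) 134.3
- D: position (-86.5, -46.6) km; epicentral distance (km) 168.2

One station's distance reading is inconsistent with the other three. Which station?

D

Solve using three stations at a time. Using A, B, C (subtract circle equations pairwise → linear system) gives (x, y) ≈ (61.6, -1.3).
Distances from that point to each station vs reported:
  A: calculated 76.2 vs reported 76.1 → residual 0.1 km
  B: calculated 146.8 vs reported 146.8 → residual 0.0 km
  C: calculated 134.3 vs reported 134.3 → residual 0.0 km
  D: calculated 154.8 vs reported 168.2 → residual 13.4 km
A, B, C are mutually consistent (residuals ≈ 0); D is off by 13.4 km.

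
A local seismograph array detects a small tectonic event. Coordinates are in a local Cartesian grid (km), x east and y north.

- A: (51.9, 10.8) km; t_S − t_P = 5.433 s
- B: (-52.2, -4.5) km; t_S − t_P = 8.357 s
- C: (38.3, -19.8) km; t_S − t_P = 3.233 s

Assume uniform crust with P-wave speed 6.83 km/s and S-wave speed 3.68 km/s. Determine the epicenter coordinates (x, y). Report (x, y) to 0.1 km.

(14.2, -10.6)

Distance from S−P lag: d = Δt · v_P v_S / (v_P − v_S) = Δt · (6.83·3.68)/(6.83−3.68) ≈ 7.9792·Δt.
So d_A = 43.35, d_B = 66.68, d_C = 25.80 km.
Circle about each station: (x − 51.9)² + (y − 10.8)² = 43.35²; (x + 52.2)² + (y + 4.5)² = 66.68²; (x − 38.3)² + (y + 19.8)² = 25.80².
Subtracting the A equation from the B and C equations removes the quadratic terms:
-208.2 x − 30.6 y = -2632.16
-27.2 x − 61.2 y = 262.26
Solving the 2×2 system: x ≈ 14.2, y ≈ -10.6 km.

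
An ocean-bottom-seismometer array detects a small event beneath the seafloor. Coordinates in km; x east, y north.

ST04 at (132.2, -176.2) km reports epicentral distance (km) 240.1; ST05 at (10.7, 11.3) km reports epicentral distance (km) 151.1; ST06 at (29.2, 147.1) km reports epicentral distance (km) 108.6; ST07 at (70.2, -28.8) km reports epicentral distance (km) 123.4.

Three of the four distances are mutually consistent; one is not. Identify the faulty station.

ST06

Solve using three stations at a time. Using ST04, ST05, ST07 (subtract circle equations pairwise → linear system) gives (x, y) ≈ (152.8, 63.1).
Distances from that point to each station vs reported:
  ST04: calculated 240.2 vs reported 240.1 → residual 0.1 km
  ST05: calculated 151.2 vs reported 151.1 → residual 0.1 km
  ST06: calculated 149.4 vs reported 108.6 → residual 40.8 km
  ST07: calculated 123.5 vs reported 123.4 → residual 0.1 km
ST04, ST05, ST07 are mutually consistent (residuals ≈ 0); ST06 is off by 40.8 km.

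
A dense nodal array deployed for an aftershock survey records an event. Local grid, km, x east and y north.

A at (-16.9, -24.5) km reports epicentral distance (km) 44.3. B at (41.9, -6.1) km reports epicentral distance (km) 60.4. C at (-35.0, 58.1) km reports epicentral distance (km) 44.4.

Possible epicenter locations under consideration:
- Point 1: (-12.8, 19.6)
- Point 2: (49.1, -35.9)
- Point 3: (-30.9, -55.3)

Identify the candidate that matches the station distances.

For each candidate, compare |candidate − station| to the reported distance:
Point 1: residuals A 0.0, B 0.0, C 0.0 → max 0.0 km
Point 2: residuals A 22.7, B 29.7, C 81.7 → max 81.7 km
Point 3: residuals A 10.5, B 27.5, C 69.1 → max 69.1 km
Only Point 1 has all residuals ≈ 0.

Point 1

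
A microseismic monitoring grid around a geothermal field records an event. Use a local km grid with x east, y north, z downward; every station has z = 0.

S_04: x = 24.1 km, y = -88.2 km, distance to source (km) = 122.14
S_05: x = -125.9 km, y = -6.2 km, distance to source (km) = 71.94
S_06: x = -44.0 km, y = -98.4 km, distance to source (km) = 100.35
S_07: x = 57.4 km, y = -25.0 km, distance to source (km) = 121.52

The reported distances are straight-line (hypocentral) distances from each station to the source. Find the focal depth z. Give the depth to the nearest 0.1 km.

26.5 km

Each station gives a sphere (x−x_i)² + (y−y_i)² + z² = d_i² (stations at z=0).
Subtracting the S_04 sphere from S_05 and S_06: z² cancels, leaving linear equations in x and y:
-300.0 x + 164.0 y = 17272.02
-136.2 x − 20.4 y = 8106.57
Solving: x ≈ -59.101, y ≈ -2.794 km (keep extra digits for the depth step; rounded: -59.1, -2.8).
Then from the S_04 sphere: z² = 122.14² − (x − 24.1)² − (y + 88.2)² with x = -59.101, y = -2.794, so z ≈ 26.488 ≈ 26.5 km.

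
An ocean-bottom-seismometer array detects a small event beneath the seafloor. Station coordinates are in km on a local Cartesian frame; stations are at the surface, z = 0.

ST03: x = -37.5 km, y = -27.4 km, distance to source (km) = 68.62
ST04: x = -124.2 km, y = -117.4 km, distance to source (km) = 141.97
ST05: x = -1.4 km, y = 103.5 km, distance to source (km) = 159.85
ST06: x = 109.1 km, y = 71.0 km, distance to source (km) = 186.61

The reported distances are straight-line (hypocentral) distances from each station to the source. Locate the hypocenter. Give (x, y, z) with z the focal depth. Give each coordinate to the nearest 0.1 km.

x ≈ -25.5 km, y ≈ -39.9 km, depth ≈ 66.4 km

Each station gives a sphere (x−x_i)² + (y−y_i)² + z² = d_i² (stations at z=0).
Subtracting the ST03 sphere from ST04 and ST05: z² cancels, leaving linear equations in x and y:
-173.4 x − 180.0 y = 11604.61
72.2 x + 261.8 y = -12286.12
Solving: x ≈ -25.512, y ≈ -39.894 km (keep extra digits for the depth step; rounded: -25.5, -39.9).
Then from the ST03 sphere: z² = 68.62² − (x + 37.5)² − (y + 27.4)² with x = -25.512, y = -39.894, so z ≈ 66.399 ≈ 66.4 km.
Check against ST06 (with the unrounded solution): distance 186.62 ≈ 186.61 km. ✓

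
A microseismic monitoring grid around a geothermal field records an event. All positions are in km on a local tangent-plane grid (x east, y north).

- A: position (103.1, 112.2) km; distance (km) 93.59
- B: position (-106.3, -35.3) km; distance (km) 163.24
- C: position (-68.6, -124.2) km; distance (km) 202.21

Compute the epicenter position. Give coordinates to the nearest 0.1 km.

Circle about each station: (x − 103.1)² + (y − 112.2)² = 93.59²; (x + 106.3)² + (y + 35.3)² = 163.24²; (x + 68.6)² + (y + 124.2)² = 202.21².
Subtracting the A equation from the B and C equations removes the quadratic terms:
-418.8 x − 295.0 y = -28560.88
-343.4 x − 472.8 y = -35216.65
Solving the 2×2 system: x ≈ 32.2, y ≈ 51.1 km.
Check against A (with the unrounded x, y): √((x − 103.1)²+(y − 112.2)²) = 93.59 ≈ 93.59 km. ✓

x ≈ 32.2 km, y ≈ 51.1 km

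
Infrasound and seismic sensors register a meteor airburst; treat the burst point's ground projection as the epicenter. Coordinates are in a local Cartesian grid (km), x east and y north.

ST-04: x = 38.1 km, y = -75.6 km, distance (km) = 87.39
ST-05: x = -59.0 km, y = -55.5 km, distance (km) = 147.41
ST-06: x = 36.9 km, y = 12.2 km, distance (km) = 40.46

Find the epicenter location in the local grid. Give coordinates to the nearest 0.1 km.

Circle about each station: (x − 38.1)² + (y + 75.6)² = 87.39²; (x + 59.0)² + (y + 55.5)² = 147.41²; (x − 36.9)² + (y − 12.2)² = 40.46².
Subtracting pairs of circle equations eliminates x²+y² and gives linear equations (the radical axes):
-194.2 x + 40.2 y = -14698.42
-2.4 x + 175.6 y = 343.48
Solving the 2×2 system: x ≈ 76.3, y ≈ 3.0 km.

x ≈ 76.3 km, y ≈ 3.0 km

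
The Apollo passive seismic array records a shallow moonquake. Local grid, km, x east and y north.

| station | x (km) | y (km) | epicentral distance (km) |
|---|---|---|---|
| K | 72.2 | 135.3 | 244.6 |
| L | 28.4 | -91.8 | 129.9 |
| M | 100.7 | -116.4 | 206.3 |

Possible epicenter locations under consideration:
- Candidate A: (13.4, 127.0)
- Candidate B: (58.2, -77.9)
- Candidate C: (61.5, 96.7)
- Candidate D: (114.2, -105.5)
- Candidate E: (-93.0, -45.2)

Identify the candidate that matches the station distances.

Candidate E

For each candidate, compare |candidate − station| to the reported distance:
Candidate A: residuals K 185.2, L 89.4, M 52.3 → max 185.2 km
Candidate B: residuals K 30.9, L 97.0, M 149.0 → max 149.0 km
Candidate C: residuals K 204.5, L 61.5, M 10.4 → max 204.5 km
Candidate D: residuals K 0.2, L 43.0, M 188.9 → max 188.9 km
Candidate E: residuals K 0.1, L 0.1, M 0.1 → max 0.1 km
Only Candidate E has all residuals ≈ 0.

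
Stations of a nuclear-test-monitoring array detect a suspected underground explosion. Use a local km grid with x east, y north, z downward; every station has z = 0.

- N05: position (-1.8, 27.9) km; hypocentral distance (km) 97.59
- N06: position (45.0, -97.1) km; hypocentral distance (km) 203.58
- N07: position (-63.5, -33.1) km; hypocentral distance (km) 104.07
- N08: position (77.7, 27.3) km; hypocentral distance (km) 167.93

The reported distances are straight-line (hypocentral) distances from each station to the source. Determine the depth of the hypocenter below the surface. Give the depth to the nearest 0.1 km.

Each station gives a sphere (x−x_i)² + (y−y_i)² + z² = d_i² (stations at z=0).
Subtracting the N05 sphere from N06 and N07: z² cancels, leaving linear equations in x and y:
93.6 x − 250.0 y = -21249.25
-123.4 x − 122.0 y = 3039.45
Solving: x ≈ -79.308, y ≈ 55.304 km (keep extra digits for the depth step; rounded: -79.3, 55.3).
Then from the N05 sphere: z² = 97.59² − (x + 1.8)² − (y − 27.9)² with x = -79.308, y = 55.304, so z ≈ 52.586 ≈ 52.6 km.

52.6 km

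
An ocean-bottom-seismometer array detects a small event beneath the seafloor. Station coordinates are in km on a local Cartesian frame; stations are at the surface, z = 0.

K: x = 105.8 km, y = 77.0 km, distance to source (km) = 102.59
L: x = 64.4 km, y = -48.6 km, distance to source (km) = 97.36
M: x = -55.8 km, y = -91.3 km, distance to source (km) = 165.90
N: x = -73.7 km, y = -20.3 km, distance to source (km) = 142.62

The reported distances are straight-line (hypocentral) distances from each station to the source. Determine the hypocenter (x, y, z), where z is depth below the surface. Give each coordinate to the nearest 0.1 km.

Each station gives a sphere (x−x_i)² + (y−y_i)² + z² = d_i² (stations at z=0).
Subtracting the K sphere from L and M: z² cancels, leaving linear equations in x and y:
-82.8 x − 251.2 y = -9567.58
-323.2 x − 336.6 y = -22671.41
Solving: x ≈ 46.413, y ≈ 22.789 km (keep extra digits for the depth step; rounded: 46.4, 22.8).
Then from the K sphere: z² = 102.59² − (x − 105.8)² − (y − 77.0)² with x = 46.413, y = 22.789, so z ≈ 63.711 ≈ 63.7 km.
Check against N (with the unrounded solution): distance 142.63 ≈ 142.62 km. ✓

x ≈ 46.4 km, y ≈ 22.8 km, depth ≈ 63.7 km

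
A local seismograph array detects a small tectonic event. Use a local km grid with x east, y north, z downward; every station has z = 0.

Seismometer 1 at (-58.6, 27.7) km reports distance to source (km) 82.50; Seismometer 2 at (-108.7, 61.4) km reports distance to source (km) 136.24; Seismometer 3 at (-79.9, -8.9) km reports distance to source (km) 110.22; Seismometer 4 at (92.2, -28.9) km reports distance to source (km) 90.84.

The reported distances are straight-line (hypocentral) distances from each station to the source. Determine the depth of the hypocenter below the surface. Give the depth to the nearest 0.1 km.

depth ≈ 12.1 km

Each station gives a sphere (x−x_i)² + (y−y_i)² + z² = d_i² (stations at z=0).
Subtracting the Seismometer 1 sphere from Seismometer 2 and Seismometer 3: z² cancels, leaving linear equations in x and y:
-100.2 x + 67.4 y = -370.69
-42.6 x − 73.2 y = -3080.23
Solving: x ≈ 23.001, y ≈ 28.694 km (keep extra digits for the depth step; rounded: 23.0, 28.7).
Then from the Seismometer 1 sphere: z² = 82.50² − (x + 58.6)² − (y − 27.7)² with x = 23.001, y = 28.694, so z ≈ 12.105 ≈ 12.1 km.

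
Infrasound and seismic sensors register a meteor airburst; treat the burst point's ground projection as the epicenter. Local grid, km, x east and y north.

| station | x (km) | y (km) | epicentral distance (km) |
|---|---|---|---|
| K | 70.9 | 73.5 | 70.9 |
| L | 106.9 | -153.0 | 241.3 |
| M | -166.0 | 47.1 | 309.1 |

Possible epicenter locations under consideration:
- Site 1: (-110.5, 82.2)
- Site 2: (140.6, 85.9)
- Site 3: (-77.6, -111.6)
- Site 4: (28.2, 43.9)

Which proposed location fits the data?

For each candidate, compare |candidate − station| to the reported distance:
Site 1: residuals K 110.7, L 79.0, M 243.4 → max 243.4 km
Site 2: residuals K 0.1, L 0.0, M 0.1 → max 0.1 km
Site 3: residuals K 166.4, L 52.2, M 127.4 → max 166.4 km
Site 4: residuals K 18.9, L 29.3, M 114.9 → max 114.9 km
Only Site 2 has all residuals ≈ 0.

Site 2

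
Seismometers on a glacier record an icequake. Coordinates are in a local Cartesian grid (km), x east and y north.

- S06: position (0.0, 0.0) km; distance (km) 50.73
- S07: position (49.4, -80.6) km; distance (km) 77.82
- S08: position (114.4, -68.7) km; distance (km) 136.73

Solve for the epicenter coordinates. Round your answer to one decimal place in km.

-20.5 km east, -46.4 km north

Circle about each station: x² + y² = 50.73²; (x − 49.4)² + (y + 80.6)² = 77.82²; (x − 114.4)² + (y + 68.7)² = 136.73².
Subtracting the S06 equation from the S07 and S08 equations removes the quadratic terms:
98.8 x − 161.2 y = 5454.30
228.8 x − 137.4 y = 1685.49
Solving the 2×2 system: x ≈ -20.5, y ≈ -46.4 km.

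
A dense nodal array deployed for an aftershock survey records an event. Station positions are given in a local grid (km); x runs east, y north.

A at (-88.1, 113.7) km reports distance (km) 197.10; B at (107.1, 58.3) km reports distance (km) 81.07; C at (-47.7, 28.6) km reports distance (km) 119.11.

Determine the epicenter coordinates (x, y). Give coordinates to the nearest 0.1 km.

Circle about each station: (x + 88.1)² + (y − 113.7)² = 197.10²; (x − 107.1)² + (y − 58.3)² = 81.07²; (x + 47.7)² + (y − 28.6)² = 119.11².
Subtracting pairs of circle equations eliminates x²+y² and gives linear equations (the radical axes):
390.4 x − 110.8 y = 26456.07
80.8 x − 170.2 y = 7065.17
Solving the 2×2 system: x ≈ 64.7, y ≈ -10.8 km.

(64.7, -10.8)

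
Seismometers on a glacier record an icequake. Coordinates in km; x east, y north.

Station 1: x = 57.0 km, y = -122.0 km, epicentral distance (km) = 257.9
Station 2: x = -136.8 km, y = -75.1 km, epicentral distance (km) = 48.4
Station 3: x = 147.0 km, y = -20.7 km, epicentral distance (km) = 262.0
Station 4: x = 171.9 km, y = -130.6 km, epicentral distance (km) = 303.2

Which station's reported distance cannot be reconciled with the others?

Solve using three stations at a time. Using Station 2, Station 3, Station 4 (subtract circle equations pairwise → linear system) gives (x, y) ≈ (-114.8, -31.8).
Distances from that point to each station vs reported:
  Station 1: calculated 194.0 vs reported 257.9 → residual 63.9 km
  Station 2: calculated 48.5 vs reported 48.4 → residual 0.1 km
  Station 3: calculated 262.0 vs reported 262.0 → residual 0.0 km
  Station 4: calculated 303.2 vs reported 303.2 → residual 0.0 km
Station 2, Station 3, Station 4 are mutually consistent (residuals ≈ 0); Station 1 is off by 63.9 km.

Station 1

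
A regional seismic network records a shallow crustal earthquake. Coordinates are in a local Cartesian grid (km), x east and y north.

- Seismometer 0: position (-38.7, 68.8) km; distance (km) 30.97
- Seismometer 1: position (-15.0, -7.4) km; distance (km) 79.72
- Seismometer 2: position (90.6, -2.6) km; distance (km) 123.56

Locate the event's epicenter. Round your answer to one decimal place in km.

Circle about each station: (x + 38.7)² + (y − 68.8)² = 30.97²; (x + 15.0)² + (y + 7.4)² = 79.72²; (x − 90.6)² + (y + 2.6)² = 123.56².
Subtracting the Seismometer 0 equation from the Seismometer 1 and Seismometer 2 equations removes the quadratic terms:
47.4 x − 152.4 y = -11347.51
258.6 x − 142.8 y = -12323.94
Solving the 2×2 system: x ≈ -7.9, y ≈ 72.0 km.

x ≈ -7.9 km, y ≈ 72.0 km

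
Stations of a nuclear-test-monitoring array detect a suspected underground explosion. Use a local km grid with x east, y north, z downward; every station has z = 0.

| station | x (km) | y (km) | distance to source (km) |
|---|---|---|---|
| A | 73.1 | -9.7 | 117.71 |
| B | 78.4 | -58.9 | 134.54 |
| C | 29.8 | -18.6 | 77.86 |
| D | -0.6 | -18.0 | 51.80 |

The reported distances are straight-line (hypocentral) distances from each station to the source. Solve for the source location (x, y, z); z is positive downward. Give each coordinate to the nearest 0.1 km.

Each station gives a sphere (x−x_i)² + (y−y_i)² + z² = d_i² (stations at z=0).
Subtracting the A sphere from B and C: z² cancels, leaving linear equations in x and y:
10.6 x − 98.4 y = -67.30
-86.6 x − 17.8 y = 3589.76
Solving: x ≈ -40.692, y ≈ -3.700 km (keep extra digits for the depth step; rounded: -40.7, -3.7).
Then from the A sphere: z² = 117.71² − (x − 73.1)² − (y + 9.7)² with x = -40.692, y = -3.700, so z ≈ 29.513 ≈ 29.5 km.

x ≈ -40.7 km, y ≈ -3.7 km, depth ≈ 29.5 km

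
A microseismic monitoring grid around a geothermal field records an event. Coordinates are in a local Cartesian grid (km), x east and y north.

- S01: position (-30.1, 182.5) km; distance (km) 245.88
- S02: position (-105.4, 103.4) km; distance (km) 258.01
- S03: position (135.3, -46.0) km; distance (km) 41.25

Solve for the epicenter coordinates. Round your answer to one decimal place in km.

Circle about each station: (x + 30.1)² + (y − 182.5)² = 245.88²; (x + 105.4)² + (y − 103.4)² = 258.01²; (x − 135.3)² + (y + 46.0)² = 41.25².
Subtracting the S01 equation from the S02 and S03 equations removes the quadratic terms:
-150.6 x − 158.2 y = -18523.73
330.8 x − 457.0 y = 44965.24
Solving the 2×2 system: x ≈ 128.6, y ≈ -5.3 km.
Check against S01 (with the unrounded x, y): √((x + 30.1)²+(y − 182.5)²) = 245.88 ≈ 245.88 km. ✓

x ≈ 128.6 km, y ≈ -5.3 km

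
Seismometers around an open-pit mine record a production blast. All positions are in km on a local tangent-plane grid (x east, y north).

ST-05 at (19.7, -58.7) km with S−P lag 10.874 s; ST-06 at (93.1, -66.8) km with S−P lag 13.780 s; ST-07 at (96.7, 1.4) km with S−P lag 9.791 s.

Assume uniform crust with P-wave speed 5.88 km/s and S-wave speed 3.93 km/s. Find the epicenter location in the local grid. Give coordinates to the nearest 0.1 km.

Distance from S−P lag: d = Δt · v_P v_S / (v_P − v_S) = Δt · (5.88·3.93)/(5.88−3.93) ≈ 11.8505·Δt.
So d_ST-05 = 128.86, d_ST-06 = 163.30, d_ST-07 = 116.03 km.
Circle about each station: (x − 19.7)² + (y + 58.7)² = 128.86²; (x − 93.1)² + (y + 66.8)² = 163.30²; (x − 96.7)² + (y − 1.4)² = 116.03².
Subtracting pairs of circle equations eliminates x²+y² and gives linear equations (the radical axes):
146.8 x − 16.2 y = -765.92
154.0 x + 120.2 y = 8661.01
Solving the 2×2 system: x ≈ 2.4, y ≈ 69.0 km.

x ≈ 2.4 km, y ≈ 69.0 km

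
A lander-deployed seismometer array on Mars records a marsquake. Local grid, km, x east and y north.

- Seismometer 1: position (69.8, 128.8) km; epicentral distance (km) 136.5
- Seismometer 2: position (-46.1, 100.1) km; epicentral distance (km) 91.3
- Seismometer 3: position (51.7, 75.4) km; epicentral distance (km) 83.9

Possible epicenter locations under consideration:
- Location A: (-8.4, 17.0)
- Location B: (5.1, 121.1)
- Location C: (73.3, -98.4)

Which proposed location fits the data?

For each candidate, compare |candidate − station| to the reported distance:
Location A: residuals Seismometer 1 0.1, Seismometer 2 0.0, Seismometer 3 0.1 → max 0.1 km
Location B: residuals Seismometer 1 71.3, Seismometer 2 36.0, Seismometer 3 18.6 → max 71.3 km
Location C: residuals Seismometer 1 90.7, Seismometer 2 140.3, Seismometer 3 91.2 → max 140.3 km
Only Location A has all residuals ≈ 0.

Location A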